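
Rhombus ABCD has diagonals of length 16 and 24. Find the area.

Area of a rhombus = (d1 * d2) / 2
Area = (16 * 24) / 2
Area = 384 / 2
Area = 192

192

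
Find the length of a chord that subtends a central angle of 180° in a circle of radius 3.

Chord = 2(3) sin(90°) = 6

6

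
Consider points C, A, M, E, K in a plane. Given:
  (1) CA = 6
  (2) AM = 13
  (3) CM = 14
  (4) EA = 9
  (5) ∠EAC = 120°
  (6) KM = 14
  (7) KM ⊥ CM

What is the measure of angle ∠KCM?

Step 1: By the law of cosines on triangle CMK: CK² = 14² + 14² − 2·14·14·cos(90°) = 392, so CK = 14·√2.
Step 2: By the inverse law of cosines on triangle KCM: cos(∠KCM) = ((14·√2)² + 14² − 14²) / (2·14·√2·14) = 392/554.37 = 0.7071, so ∠KCM = 45°.

Therefore, the measure of angle ∠KCM = 45°.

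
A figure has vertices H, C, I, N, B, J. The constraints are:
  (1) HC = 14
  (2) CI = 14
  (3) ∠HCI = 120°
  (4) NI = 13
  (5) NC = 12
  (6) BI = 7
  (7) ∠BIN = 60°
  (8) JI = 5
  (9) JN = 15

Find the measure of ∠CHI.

Step 1: By the law of cosines on triangle HCI: HI² = 14² + 14² − 2·14·14·cos(120°) = 588, so HI = 14·√3.
Step 2: By the inverse law of cosines on triangle CHI: cos(∠CHI) = (14² + (14·√3)² − 14²) / (2·14·14·√3) = 588/678.96 = 0.866, so ∠CHI = 30°.

Therefore, the measure of angle ∠CHI = 30°.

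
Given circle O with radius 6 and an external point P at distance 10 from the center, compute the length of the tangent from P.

The tangent, radius, and line from the external point to the center form a right triangle.
The right angle is where the tangent meets the radius.
By the Pythagorean theorem: tangent² + 6² = 10²
tangent² = 100 - 36 = 64
tangent = 8

8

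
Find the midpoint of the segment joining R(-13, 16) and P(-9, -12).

The midpoint is the average of the coordinates:
x: (-13 + -9)/2 = -11
y: (16 + -12)/2 = 2
Midpoint = (-11, 2)

(-11, 2)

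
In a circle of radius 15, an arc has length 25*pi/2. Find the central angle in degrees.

The full circumference is 2πr = 30*pi.
The arc is 25*pi/2 / 30*pi = 5/12 of the full circle.
So the central angle = 5/12 × 360° = 150°.

150°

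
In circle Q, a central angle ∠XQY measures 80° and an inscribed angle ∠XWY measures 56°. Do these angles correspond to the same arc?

By the inscribed angle theorem, the inscribed angle for a central angle of 80° should be 80° / 2 = 40°.
The given inscribed angle is 56°, which does not equal 40°.
Therefore, no, they do not correspond to the same arc.

No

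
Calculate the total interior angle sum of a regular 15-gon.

The sum of interior angles of an n-sided polygon is (n - 2) * 180.
For n = 15: (15 - 2) * 180 = 13 * 180 = 2340 degrees.

2340 degrees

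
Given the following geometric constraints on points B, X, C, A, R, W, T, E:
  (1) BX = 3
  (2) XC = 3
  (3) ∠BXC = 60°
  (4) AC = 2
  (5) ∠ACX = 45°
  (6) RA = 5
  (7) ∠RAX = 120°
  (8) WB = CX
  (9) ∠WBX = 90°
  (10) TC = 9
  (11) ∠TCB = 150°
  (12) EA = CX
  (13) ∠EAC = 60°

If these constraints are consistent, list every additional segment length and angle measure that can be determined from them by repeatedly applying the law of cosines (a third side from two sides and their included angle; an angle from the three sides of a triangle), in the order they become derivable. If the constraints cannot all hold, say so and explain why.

The constraints are consistent. Derivable facts, in order:
After 1 step:
- BC = 3
- CE = √7
- XA ≈ 2.12
- XW = 3·√2
After 2 steps:
- BT ≈ 11.69
- XR ≈ 6.34
- ∠ACE = 79.11°
- ∠AEC = 40.89°
- ∠AXC = 41.73°
- ∠BCX = 60°
- ∠BWX = 45°
- ∠BXW = 45°
- ∠CAX = 93.27°
- ∠CBX = 60°
After 3 steps:
- ∠ARX = 16.88°
- ∠AXR = 43.12°
- ∠BTC = 7.37°
- ∠CBT = 22.63°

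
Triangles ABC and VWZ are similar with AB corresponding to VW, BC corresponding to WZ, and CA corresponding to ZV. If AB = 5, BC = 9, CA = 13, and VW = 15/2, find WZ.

Similar triangles have proportional sides. Setting up the proportion:
VW / AB = WZ / BC
15/2 / 5 = WZ / 9
WZ = 9 * 15/2 / 5 = 27/2.

27/2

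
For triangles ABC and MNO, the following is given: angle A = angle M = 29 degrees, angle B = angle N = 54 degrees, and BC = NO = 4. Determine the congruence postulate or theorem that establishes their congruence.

Consider the given information: angle A = angle M = 29 degrees, angle B = angle N = 54 degrees, and BC = NO = 4
This is not SSS or HL: SSS requires all three pairs of sides, but we don't have that. HL only applies to right triangles with matching hypotenuse and leg.
The correct criterion is AAS. Two pairs of corresponding angles and a non-included side are equal (Angle-Angle-Side).

AAS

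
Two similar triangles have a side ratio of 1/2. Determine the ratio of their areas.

The ratio of areas of similar triangles equals the square of the side ratio.
Side ratio = 1:2
Area ratio = (1/2)^2 = 1/4 = 1:4

1:4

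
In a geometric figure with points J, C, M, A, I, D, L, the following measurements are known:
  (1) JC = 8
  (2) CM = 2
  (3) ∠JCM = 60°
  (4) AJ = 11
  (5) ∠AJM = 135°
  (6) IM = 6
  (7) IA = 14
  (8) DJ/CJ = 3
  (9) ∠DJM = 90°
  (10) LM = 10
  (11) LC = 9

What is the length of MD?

From the given relations: DJ = 3·CJ = 3·8 = 24.
Step 1: By the law of cosines on triangle JCM: JM² = 8² + 2² − 2·8·2·cos(60°) = 52, so JM = 2·√13.
Step 2: By the law of cosines on triangle MJD: MD² = (2·√13)² + 24² − 2·2·√13·24·cos(90°) = 628, so MD = 2·√157.

Therefore, the length of MD = 2·√157.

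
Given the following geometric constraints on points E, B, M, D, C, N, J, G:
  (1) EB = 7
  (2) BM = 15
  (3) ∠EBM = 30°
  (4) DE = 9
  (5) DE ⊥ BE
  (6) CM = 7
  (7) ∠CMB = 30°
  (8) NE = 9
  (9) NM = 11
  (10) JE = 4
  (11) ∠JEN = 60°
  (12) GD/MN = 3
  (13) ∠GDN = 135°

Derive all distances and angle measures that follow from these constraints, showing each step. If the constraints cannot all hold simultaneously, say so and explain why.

The constraints are consistent.

From the given relations:
  GD = 3·MN = 3·11 = 33

Step 1: From EB = 7, BM = 15, and ∠EBM = 30°, by the law of cosines:
  EM² = EB² + BM² - 2·EB·BM·cos(30°) = 49 + 225 - 181.9 = 92.13
  EM ≈ 9.6

Step 2: From BE = 7, ED = 9, and ∠BED = 90°, by the law of cosines:
  BD² = BE² + ED² - 2·BE·ED·cos(90°) = 49 + 81 - 0 = 130
  BD = √130

Step 3: From BM = 15, MC = 7, and ∠BMC = 30°, by the law of cosines:
  BC² = BM² + MC² - 2·BM·MC·cos(30°) = 225 + 49 - 181.9 = 92.13
  BC ≈ 9.6

Step 4: From NE = 9, EJ = 4, and ∠NEJ = 60°, by the law of cosines:
  NJ² = NE² + EJ² - 2·NE·EJ·cos(60°) = 81 + 16 - 36 = 61
  NJ = √61

Step 5: From EB = 7, EM = 9.6, BM = 15, by the inverse law of cosines:
  cos(∠BEM) = (EB² + EM² - BM²) / (2·EB·EM)
  ∠BEM = 128.61°

Step 6: From EM = 9.6, EN = 9, MN = 11, by the inverse law of cosines:
  cos(∠MEN) = (EM² + EN² - MN²) / (2·EM·EN)
  ∠MEN = 72.44°

Step 7: From BC = 9.6, BM = 15, CM = 7, by the inverse law of cosines:
  cos(∠CBM) = (BC² + BM² - CM²) / (2·BC·BM)
  ∠CBM = 21.39°

Step 8: From BD = √130, BE = 7, DE = 9, by the inverse law of cosines:
  cos(∠DBE) = (BD² + BE² - DE²) / (2·BD·BE)
  ∠DBE = 52.13°

Step 9: From MB = 15, ME = 9.6, BE = 7, by the inverse law of cosines:
  cos(∠BME) = (MB² + ME² - BE²) / (2·MB·ME)
  ∠BME = 21.39°

Step 10: From ME = 9.6, MN = 11, EN = 9, by the inverse law of cosines:
  cos(∠EMN) = (ME² + MN² - EN²) / (2·ME·MN)
  ∠EMN = 51.26°

Step 11: From DB = √130, DE = 9, BE = 7, by the inverse law of cosines:
  cos(∠BDE) = (DB² + DE² - BE²) / (2·DB·DE)
  ∠BDE = 37.87°

Step 12: From CB = 9.6, CM = 7, BM = 15, by the inverse law of cosines:
  cos(∠BCM) = (CB² + CM² - BM²) / (2·CB·CM)
  ∠BCM = 128.61°

Step 13: From NE = 9, NJ = √61, EJ = 4, by the inverse law of cosines:
  cos(∠ENJ) = (NE² + NJ² - EJ²) / (2·NE·NJ)
  ∠ENJ = 26.33°

Step 14: From NE = 9, NM = 11, EM = 9.6, by the inverse law of cosines:
  cos(∠ENM) = (NE² + NM² - EM²) / (2·NE·NM)
  ∠ENM = 56.3°

Step 15: From JE = 4, JN = √61, EN = 9, by the inverse law of cosines:
  cos(∠EJN) = (JE² + JN² - EN²) / (2·JE·JN)
  ∠EJN = 93.67°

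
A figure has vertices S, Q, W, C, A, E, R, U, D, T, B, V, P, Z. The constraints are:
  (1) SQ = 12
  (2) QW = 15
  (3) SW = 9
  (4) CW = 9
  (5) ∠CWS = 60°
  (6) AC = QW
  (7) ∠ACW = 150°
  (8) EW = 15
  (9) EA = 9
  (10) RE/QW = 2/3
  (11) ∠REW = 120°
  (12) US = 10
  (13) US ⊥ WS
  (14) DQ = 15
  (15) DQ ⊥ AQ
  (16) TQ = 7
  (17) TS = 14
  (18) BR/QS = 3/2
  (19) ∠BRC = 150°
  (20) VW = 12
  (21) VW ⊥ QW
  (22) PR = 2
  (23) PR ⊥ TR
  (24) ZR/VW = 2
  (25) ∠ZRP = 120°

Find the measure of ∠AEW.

From the given relations: AC = QW = 15.
Step 1: By the law of cosines on triangle ACW: AW² = 15² + 9² − 2·15·9·cos(150°) = 539.83, so AW ≈ 23.23.
Step 2: By the inverse law of cosines on triangle AEW: cos(∠AEW) = (9² + 15² − 23.23²) / (2·9·15) = -233.83/270 = -0.866, so ∠AEW = 150°.

Therefore, the measure of angle ∠AEW = 150°.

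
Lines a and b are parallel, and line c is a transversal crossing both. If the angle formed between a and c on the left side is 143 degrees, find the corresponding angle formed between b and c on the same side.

Corresponding angles formed by parallel lines and a transversal are equal.
The given angle is 143 degrees.
The corresponding angle = 143 degrees.

143 degrees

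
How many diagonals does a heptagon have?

Total line segments between 7 vertices = C(7,2) = 21.
Subtract the 7 sides: 21 - 7 = 14 diagonals.

14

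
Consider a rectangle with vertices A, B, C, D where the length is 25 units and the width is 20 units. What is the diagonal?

Using the Pythagorean theorem:
d² = 25² + 20² = 625 + 400 = 1025
d = sqrt(1025) = 5*sqrt(41)

5*sqrt(41)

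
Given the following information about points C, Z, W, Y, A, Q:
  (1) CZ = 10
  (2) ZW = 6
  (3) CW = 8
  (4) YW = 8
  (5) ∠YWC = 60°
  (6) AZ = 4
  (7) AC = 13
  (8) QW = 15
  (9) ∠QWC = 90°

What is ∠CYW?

Step 1: By the law of cosines on triangle YWC: YC² = 8² + 8² − 2·8·8·cos(60°) = 64, so YC = 8.
Step 2: By the inverse law of cosines on triangle CYW: cos(∠CYW) = (8² + 8² − 8²) / (2·8·8) = 64/128 = 0.5, so ∠CYW = 60°.

Therefore, the measure of angle ∠CYW = 60°.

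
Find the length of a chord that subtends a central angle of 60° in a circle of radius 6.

Chord length = 2r sin(θ/2)
= 2 × 6 × sin(60°/2)
= 2 × 6 × sin(30°)
= 6

6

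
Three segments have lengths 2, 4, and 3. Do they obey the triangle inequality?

Check all three triangle inequalities:
2 + 4 = 6 > 3 ✓
2 + 3 = 5 > 4 ✓
4 + 3 = 7 > 2 ✓
All conditions hold, so these sides form a valid triangle.

Yes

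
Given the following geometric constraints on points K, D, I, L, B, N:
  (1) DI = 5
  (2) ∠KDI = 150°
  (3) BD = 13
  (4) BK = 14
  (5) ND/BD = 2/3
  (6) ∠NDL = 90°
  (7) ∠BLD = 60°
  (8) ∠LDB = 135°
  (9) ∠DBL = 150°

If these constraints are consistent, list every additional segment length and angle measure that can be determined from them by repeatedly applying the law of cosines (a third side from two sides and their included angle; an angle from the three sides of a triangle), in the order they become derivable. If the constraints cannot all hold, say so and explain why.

These constraints are not satisfiable: (7), (8) and (9) are the three interior angles of triangle BLD, which must sum to 180°, but 60° + 135° + 150° = 345°. No planar figure meets all of them, so nothing further can be derived.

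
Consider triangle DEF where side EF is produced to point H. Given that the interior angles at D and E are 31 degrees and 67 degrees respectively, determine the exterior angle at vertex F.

By the exterior angle theorem, an exterior angle of a triangle equals the sum of the two remote interior angles.
Exterior angle = angle D + angle E
Exterior angle = 31 + 67 = 98 degrees

98 degrees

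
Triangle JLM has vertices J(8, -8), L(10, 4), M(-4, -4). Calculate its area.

The Shoelace formula computes the area from vertex coordinates by summing cross products.
For vertices (8,-8), (10,4), (-4,-4):
Signed sum = 8*4 - 10*-8 + 10*-4 - -4*4 + -4*-8 - 8*-4
= 112 + -24 + 64 = 152
Area = (1/2)|152| = 76.

76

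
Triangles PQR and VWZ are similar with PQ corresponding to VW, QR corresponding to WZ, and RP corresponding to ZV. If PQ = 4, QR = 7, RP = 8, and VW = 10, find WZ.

Since the triangles are similar, the ratio of corresponding sides is constant.
Scale factor k = VW / PQ = 10 / 4 = 5/2
WZ = k * QR = 5/2 * 7 = 35/2

35/2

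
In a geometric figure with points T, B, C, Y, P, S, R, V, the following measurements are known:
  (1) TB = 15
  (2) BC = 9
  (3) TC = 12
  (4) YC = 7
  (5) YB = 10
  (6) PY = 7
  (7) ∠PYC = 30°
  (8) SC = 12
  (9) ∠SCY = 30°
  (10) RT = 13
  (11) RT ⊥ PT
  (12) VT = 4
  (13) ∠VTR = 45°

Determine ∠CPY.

Step 1: By the law of cosines on triangle PYC: PC² = 7² + 7² − 2·7·7·cos(30°) = 13.13, so PC ≈ 3.62.
Step 2: By the inverse law of cosines on triangle CPY: cos(∠CPY) = (3.62² + 7² − 7²) / (2·3.62·7) = 13.13/50.73 = 0.2588, so ∠CPY = 75°.

Therefore, the measure of angle ∠CPY = 75°.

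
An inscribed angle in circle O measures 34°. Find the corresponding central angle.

The inscribed angle theorem states that a central angle is always twice any inscribed angle that subtends the same arc.
Since the inscribed angle is 34°, the central angle = 2 × 34° = 68°.

68°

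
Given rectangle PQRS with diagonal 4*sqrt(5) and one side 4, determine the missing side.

Using the Pythagorean theorem: d^2 = a^2 + b^2
b^2 = d^2 - a^2
b^2 = 80 - 16
b^2 = 64
b = sqrt(64) = 8

8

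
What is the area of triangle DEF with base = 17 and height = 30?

A triangle's area is half the area of a rectangle with the same base and height.
Area = (1/2) * 17 * 30 = 255.

255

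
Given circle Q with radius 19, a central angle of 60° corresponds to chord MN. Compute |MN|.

Drop a perpendicular from the center to the chord, bisecting both the chord and the central angle.
Each half-chord = r sin(θ/2) = 19 sin(30°).
The full chord = 2 × 19 × sin(30°) = 19.

19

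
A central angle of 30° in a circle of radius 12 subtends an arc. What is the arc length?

The full circumference is 2πr = 2π(12) = 24*pi.
The arc spans 30° out of 360°, which is a fraction of 1/12.
Arc length = 24*pi × 1/12 = 2*pi.

2*pi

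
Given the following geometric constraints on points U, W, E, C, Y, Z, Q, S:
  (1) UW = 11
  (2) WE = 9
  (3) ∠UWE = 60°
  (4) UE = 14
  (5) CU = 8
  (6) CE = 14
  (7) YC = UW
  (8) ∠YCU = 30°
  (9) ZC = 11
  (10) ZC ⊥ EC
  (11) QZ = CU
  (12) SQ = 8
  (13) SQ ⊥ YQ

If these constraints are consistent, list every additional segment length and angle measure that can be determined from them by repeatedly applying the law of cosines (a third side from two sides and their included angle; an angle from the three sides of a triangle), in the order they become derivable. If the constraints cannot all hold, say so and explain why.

These constraints are not satisfiable: (1), (2) and (3) already determine UE: by the law of cosines UE² = 11² + 9² − 2·11·9·cos(60°) = 103, so UE = √103, which contradicts (4) UE = 14. No planar figure meets all of them, so nothing further can be derived.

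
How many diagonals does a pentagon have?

Each of the 5 vertices connects to 2 non-adjacent vertices via diagonals.
Total connections = 5 × 2 = 10, but each diagonal is counted twice.
Number of diagonals = 10 / 2 = 5.

5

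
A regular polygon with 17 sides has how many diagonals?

The number of diagonals in an n-gon is n(n - 3)/2.
For n = 17: 17(17 - 3)/2 = 17 × 14 / 2 = 119.

119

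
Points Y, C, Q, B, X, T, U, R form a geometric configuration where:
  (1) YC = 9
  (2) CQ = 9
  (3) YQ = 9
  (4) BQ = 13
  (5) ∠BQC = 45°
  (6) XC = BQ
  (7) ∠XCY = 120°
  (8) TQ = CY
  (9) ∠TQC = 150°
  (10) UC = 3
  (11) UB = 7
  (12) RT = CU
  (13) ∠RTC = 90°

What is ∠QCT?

From the given relations: TQ = CY = 9.
Step 1: By the law of cosines on triangle CQT: CT² = 9² + 9² − 2·9·9·cos(150°) = 302.3, so CT ≈ 17.39.
Step 2: By the inverse law of cosines on triangle QCT: cos(∠QCT) = (9² + 17.39² − 9²) / (2·9·17.39) = 302.3/312.96 = 0.9659, so ∠QCT = 15°.

Therefore, the measure of angle ∠QCT = 15°.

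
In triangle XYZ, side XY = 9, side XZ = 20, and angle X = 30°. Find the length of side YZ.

By the law of cosines: YZ^2 = XY^2 + XZ^2 - 2*XY*XZ*cos(X)
YZ^2 = 9^2 + 20^2 - 2*9*20*cos(30°)
YZ^2 = 81 + 400 - 360*(sqrt(3)/2)
YZ^2 = 481 - 180*sqrt(3)
YZ = sqrt(481 - 180*sqrt(3))

sqrt(481 - 180*sqrt(3))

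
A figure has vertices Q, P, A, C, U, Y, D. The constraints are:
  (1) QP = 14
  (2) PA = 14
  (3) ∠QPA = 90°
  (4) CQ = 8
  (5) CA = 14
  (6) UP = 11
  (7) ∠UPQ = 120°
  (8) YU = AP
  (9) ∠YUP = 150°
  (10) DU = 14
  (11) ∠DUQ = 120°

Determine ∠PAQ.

Step 1: By the law of cosines on triangle APQ: AQ² = 14² + 14² − 2·14·14·cos(90°) = 392, so AQ = 14·√2.
Step 2: By the inverse law of cosines on triangle PAQ: cos(∠PAQ) = (14² + (14·√2)² − 14²) / (2·14·14·√2) = 392/554.37 = 0.7071, so ∠PAQ = 45°.

Therefore, the measure of angle ∠PAQ = 45°.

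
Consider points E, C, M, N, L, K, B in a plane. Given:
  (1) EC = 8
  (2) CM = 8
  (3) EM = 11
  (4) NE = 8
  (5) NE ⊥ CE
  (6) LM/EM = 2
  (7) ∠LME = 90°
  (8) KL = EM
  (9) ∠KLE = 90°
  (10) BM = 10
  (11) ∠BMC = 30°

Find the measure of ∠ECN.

Step 1: By the law of cosines on triangle CEN: CN² = 8² + 8² − 2·8·8·cos(90°) = 128, so CN = 8·√2.
Step 2: By the inverse law of cosines on triangle ECN: cos(∠ECN) = (8² + (8·√2)² − 8²) / (2·8·8·√2) = 128/181.02 = 0.7071, so ∠ECN = 45°.

Therefore, the measure of angle ∠ECN = 45°.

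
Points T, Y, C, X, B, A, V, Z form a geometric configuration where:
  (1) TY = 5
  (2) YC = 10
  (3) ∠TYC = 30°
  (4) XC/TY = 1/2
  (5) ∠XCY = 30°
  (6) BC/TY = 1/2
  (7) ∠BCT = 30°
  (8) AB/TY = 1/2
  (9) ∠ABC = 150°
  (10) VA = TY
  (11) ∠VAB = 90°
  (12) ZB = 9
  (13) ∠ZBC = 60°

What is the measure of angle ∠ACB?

From the given relations: BC = 1/2·TY = 1/2·5 ≈ 2.5; AB = 1/2·TY = 1/2·5 ≈ 2.5.
Step 1: By the law of cosines on triangle CBA: CA² = 2.5² + 2.5² − 2·2.5·2.5·cos(150°) = 23.33, so CA ≈ 4.83.
Step 2: By the inverse law of cosines on triangle ACB: cos(∠ACB) = (4.83² + 2.5² − 2.5²) / (2·4.83·2.5) = 23.33/24.15 = 0.9659, so ∠ACB = 15°.

Therefore, the measure of angle ∠ACB = 15°.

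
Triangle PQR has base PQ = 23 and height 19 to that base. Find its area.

Area = (1/2)(23)(19) = 437/2

437/2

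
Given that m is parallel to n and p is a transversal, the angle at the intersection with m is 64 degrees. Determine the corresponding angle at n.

Corresponding angles formed by parallel lines and a transversal are equal.
The given angle is 64 degrees.
The corresponding angle = 64 degrees.

64 degrees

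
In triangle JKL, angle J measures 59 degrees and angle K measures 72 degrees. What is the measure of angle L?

angle L = 180 - 59 - 72 = 49 degrees.

49 degrees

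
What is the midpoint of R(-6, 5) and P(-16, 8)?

The midpoint is the point halfway along the segment.
Move half the horizontal distance: -6 + (-16 - -6)/2 = -6 + -10/2 = -11
Move half the vertical distance: 5 + (8 - 5)/2 = 5 + 3/2 = 13/2
Midpoint = (-11, 13/2)

(-11, 13/2)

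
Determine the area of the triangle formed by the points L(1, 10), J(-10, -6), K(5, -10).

Shoelace: Area = (1/2)|1(-6--10) + -10(-10-10) + 5(10--6)| = (1/2)(284) = 142

142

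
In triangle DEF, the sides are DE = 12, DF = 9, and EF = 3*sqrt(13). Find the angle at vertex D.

When all three sides of a triangle are known, the law of cosines can be rearranged to find any angle.
cos(C) = (a² + b² - c²) / (2ab) gives cos(D) = 1/2.
Taking the inverse cosine: D = 60°.

60°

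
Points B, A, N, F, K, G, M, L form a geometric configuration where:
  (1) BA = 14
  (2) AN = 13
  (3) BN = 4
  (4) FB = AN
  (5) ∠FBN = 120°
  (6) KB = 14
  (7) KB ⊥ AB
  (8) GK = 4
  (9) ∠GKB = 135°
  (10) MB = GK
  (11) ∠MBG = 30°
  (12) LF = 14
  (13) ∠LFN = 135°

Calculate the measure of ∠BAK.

Step 1: By the law of cosines on triangle ABK: AK² = 14² + 14² − 2·14·14·cos(90°) = 392, so AK = 14·√2.
Step 2: By the inverse law of cosines on triangle BAK: cos(∠BAK) = (14² + (14·√2)² − 14²) / (2·14·14·√2) = 392/554.37 = 0.7071, so ∠BAK = 45°.

Therefore, the measure of angle ∠BAK = 45°.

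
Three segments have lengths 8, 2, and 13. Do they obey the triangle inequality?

Check the triangle inequality: 8 + 2 = 10 ≤ 13.
Since the sum of two sides does not exceed the third, no triangle can be formed.

No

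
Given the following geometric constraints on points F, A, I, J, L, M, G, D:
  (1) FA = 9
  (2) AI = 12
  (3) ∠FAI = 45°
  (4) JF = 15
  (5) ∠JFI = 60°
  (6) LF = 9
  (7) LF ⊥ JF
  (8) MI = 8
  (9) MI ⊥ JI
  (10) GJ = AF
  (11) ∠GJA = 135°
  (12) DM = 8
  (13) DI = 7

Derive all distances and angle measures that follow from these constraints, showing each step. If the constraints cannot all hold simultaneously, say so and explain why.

The constraints are consistent.

From the given relations:
  GJ = AF = 9

Step 1: From FA = 9, AI = 12, and ∠FAI = 45°, by the law of cosines:
  FI² = FA² + AI² - 2·FA·AI·cos(45°) = 81 + 144 - 152.7 = 72.26
  FI ≈ 8.5

Step 2: From JF = 15, FL = 9, and ∠JFL = 90°, by the law of cosines:
  JL² = JF² + FL² - 2·JF·FL·cos(90°) = 225 + 81 - 0 = 306
  JL = 3·√34

Step 3: From ID = 7, IM = 8, DM = 8, by the inverse law of cosines:
  cos(∠DIM) = (ID² + IM² - DM²) / (2·ID·IM)
  ∠DIM = 64.06°

Step 4: From MD = 8, MI = 8, DI = 7, by the inverse law of cosines:
  cos(∠DMI) = (MD² + MI² - DI²) / (2·MD·MI)
  ∠DMI = 51.89°

Step 5: From DI = 7, DM = 8, IM = 8, by the inverse law of cosines:
  cos(∠IDM) = (DI² + DM² - IM²) / (2·DI·DM)
  ∠IDM = 64.06°

Step 6: From IF = 8.5, FJ = 15, and ∠IFJ = 60°, by the law of cosines:
  IJ² = IF² + FJ² - 2·IF·FJ·cos(60°) = 72.26 + 225 - 127.5 = 169.8
  IJ ≈ 13.03

Step 7: From FA = 9, FI = 8.5, AI = 12, by the inverse law of cosines:
  cos(∠AFI) = (FA² + FI² - AI²) / (2·FA·FI)
  ∠AFI = 86.53°

Step 8: From IA = 12, IF = 8.5, AF = 9, by the inverse law of cosines:
  cos(∠AIF) = (IA² + IF² - AF²) / (2·IA·IF)
  ∠AIF = 48.47°

Step 9: From JF = 15, JL = 3·√34, FL = 9, by the inverse law of cosines:
  cos(∠FJL) = (JF² + JL² - FL²) / (2·JF·JL)
  ∠FJL = 30.96°

Step 10: From LF = 9, LJ = 3·√34, FJ = 15, by the inverse law of cosines:
  cos(∠FLJ) = (LF² + LJ² - FJ²) / (2·LF·LJ)
  ∠FLJ = 59.04°

Step 11: From JI = 13.03, IM = 8, and ∠JIM = 90°, by the law of cosines:
  JM² = JI² + IM² - 2·JI·IM·cos(90°) = 169.8 + 64 - 0 = 233.8
  JM ≈ 15.29

Step 12: From IF = 8.5, IJ = 13.03, FJ = 15, by the inverse law of cosines:
  cos(∠FIJ) = (IF² + IJ² - FJ²) / (2·IF·IJ)
  ∠FIJ = 85.59°

Step 13: From JF = 15, JI = 13.03, FI = 8.5, by the inverse law of cosines:
  cos(∠FJI) = (JF² + JI² - FI²) / (2·JF·JI)
  ∠FJI = 34.41°

Step 14: From JI = 13.03, JM = 15.29, IM = 8, by the inverse law of cosines:
  cos(∠IJM) = (JI² + JM² - IM²) / (2·JI·JM)
  ∠IJM = 31.55°

Step 15: From MI = 8, MJ = 15.29, IJ = 13.03, by the inverse law of cosines:
  cos(∠IMJ) = (MI² + MJ² - IJ²) / (2·MI·MJ)
  ∠IMJ = 58.45°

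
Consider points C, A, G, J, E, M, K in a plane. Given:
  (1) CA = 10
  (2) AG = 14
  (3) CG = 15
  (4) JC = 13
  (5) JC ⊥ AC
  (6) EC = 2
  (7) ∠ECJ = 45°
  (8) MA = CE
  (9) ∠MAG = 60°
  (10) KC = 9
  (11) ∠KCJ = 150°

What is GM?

From the given relations: MA = CE = 2.
Step 1: By the law of cosines on triangle GAM: GM² = 14² + 2² − 2·14·2·cos(60°) = 172, so GM = 2·√43.

Therefore, the length of GM = 2·√43.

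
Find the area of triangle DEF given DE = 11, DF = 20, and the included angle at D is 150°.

Area = (1/2)(11)(20) sin(150°) = (1/2)(11)(20)(1/2) = 55

55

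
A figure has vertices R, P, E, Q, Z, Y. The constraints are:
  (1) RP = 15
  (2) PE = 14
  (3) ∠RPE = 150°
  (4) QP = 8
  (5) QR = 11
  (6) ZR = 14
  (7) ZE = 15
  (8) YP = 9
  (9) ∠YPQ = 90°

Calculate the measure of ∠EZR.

Step 1: By the law of cosines on triangle EPR: ER² = 14² + 15² − 2·14·15·cos(150°) = 784.73, so ER ≈ 28.01.
Step 2: By the inverse law of cosines on triangle EZR: cos(∠EZR) = (15² + 14² − 28.01²) / (2·15·14) = -363.73/420 = -0.866, so ∠EZR = 150°.

Therefore, the measure of angle ∠EZR = 150°.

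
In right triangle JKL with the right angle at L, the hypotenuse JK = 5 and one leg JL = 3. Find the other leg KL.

Rearranging the Pythagorean theorem to solve for the unknown leg:
leg^2 = hypotenuse^2 - known_leg^2 = 25 - 9 = 16
leg = sqrt(16) = 4.

4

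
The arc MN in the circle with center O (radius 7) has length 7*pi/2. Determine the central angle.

θ = 360 × 7*pi/2 / (2π × 7) = 90° (rearranging arc length formula).

90°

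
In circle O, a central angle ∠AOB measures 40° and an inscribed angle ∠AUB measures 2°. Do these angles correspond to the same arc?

By the inscribed angle theorem, the inscribed angle for a central angle of 40° should be 40° / 2 = 20°.
The given inscribed angle is 2°, which does not equal 20°.
Therefore, no, they do not correspond to the same arc.

No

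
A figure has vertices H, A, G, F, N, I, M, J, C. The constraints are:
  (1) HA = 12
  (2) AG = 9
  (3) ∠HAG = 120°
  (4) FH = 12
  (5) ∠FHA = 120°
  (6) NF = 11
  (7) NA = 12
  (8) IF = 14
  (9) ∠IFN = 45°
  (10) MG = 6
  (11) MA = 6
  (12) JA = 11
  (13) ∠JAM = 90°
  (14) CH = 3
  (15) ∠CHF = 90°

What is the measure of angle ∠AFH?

Step 1: By the law of cosines on triangle FHA: FA² = 12² + 12² − 2·12·12·cos(120°) = 432, so FA = 12·√3.
Step 2: By the inverse law of cosines on triangle AFH: cos(∠AFH) = ((12·√3)² + 12² − 12²) / (2·12·√3·12) = 432/498.83 = 0.866, so ∠AFH = 30°.

Therefore, the measure of angle ∠AFH = 30°.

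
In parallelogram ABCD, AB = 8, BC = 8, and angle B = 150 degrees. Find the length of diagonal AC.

The diagonal of a parallelogram can be found by treating two adjacent sides and the diagonal as a triangle.
Applying the law of cosines with sides 8, 8 and included angle 150°:
d^2 = 64 + 64 - 128*cos(150°) = 64*sqrt(3) + 128
d = 8*sqrt(sqrt(3) + 2)

8*sqrt(sqrt(3) + 2)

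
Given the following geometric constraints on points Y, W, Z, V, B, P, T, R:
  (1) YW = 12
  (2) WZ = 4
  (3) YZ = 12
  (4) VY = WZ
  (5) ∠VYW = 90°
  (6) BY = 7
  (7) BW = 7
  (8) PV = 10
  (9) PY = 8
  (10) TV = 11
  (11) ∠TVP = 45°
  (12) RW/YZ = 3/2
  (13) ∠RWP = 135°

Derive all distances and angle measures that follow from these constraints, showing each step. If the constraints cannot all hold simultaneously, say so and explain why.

The constraints are consistent.

From the given relations:
  VY = WZ = 4
  RW = 3/2·YZ = 3/2·12 = 18

Step 1: From WY = 12, YV = 4, and ∠WYV = 90°, by the law of cosines:
  WV² = WY² + YV² - 2·WY·YV·cos(90°) = 144 + 16 - 0 = 160
  WV = 4·√10

Step 2: From PV = 10, VT = 11, and ∠PVT = 45°, by the law of cosines:
  PT² = PV² + VT² - 2·PV·VT·cos(45°) = 100 + 121 - 155.6 = 65.44
  PT ≈ 8.09

Step 3: From YB = 7, YW = 12, BW = 7, by the inverse law of cosines:
  cos(∠BYW) = (YB² + YW² - BW²) / (2·YB·YW)
  ∠BYW = 31°

Step 4: From YP = 8, YV = 4, PV = 10, by the inverse law of cosines:
  cos(∠PYV) = (YP² + YV² - PV²) / (2·YP·YV)
  ∠PYV = 108.21°

Step 5: From YW = 12, YZ = 12, WZ = 4, by the inverse law of cosines:
  cos(∠WYZ) = (YW² + YZ² - WZ²) / (2·YW·YZ)
  ∠WYZ = 19.19°

Step 6: From WB = 7, WY = 12, BY = 7, by the inverse law of cosines:
  cos(∠BWY) = (WB² + WY² - BY²) / (2·WB·WY)
  ∠BWY = 31°

Step 7: From WY = 12, WZ = 4, YZ = 12, by the inverse law of cosines:
  cos(∠YWZ) = (WY² + WZ² - YZ²) / (2·WY·WZ)
  ∠YWZ = 80.41°

Step 8: From ZW = 4, ZY = 12, WY = 12, by the inverse law of cosines:
  cos(∠WZY) = (ZW² + ZY² - WY²) / (2·ZW·ZY)
  ∠WZY = 80.41°

Step 9: From VP = 10, VY = 4, PY = 8, by the inverse law of cosines:
  cos(∠PVY) = (VP² + VY² - PY²) / (2·VP·VY)
  ∠PVY = 49.46°

Step 10: From BW = 7, BY = 7, WY = 12, by the inverse law of cosines:
  cos(∠WBY) = (BW² + BY² - WY²) / (2·BW·BY)
  ∠WBY = 117.99°

Step 11: From PV = 10, PY = 8, VY = 4, by the inverse law of cosines:
  cos(∠VPY) = (PV² + PY² - VY²) / (2·PV·PY)
  ∠VPY = 22.33°

Step 12: From WV = 4·√10, WY = 12, VY = 4, by the inverse law of cosines:
  cos(∠VWY) = (WV² + WY² - VY²) / (2·WV·WY)
  ∠VWY = 18.43°

Step 13: From VW = 4·√10, VY = 4, WY = 12, by the inverse law of cosines:
  cos(∠WVY) = (VW² + VY² - WY²) / (2·VW·VY)
  ∠WVY = 71.57°

Step 14: From PT = 8.09, PV = 10, TV = 11, by the inverse law of cosines:
  cos(∠TPV) = (PT² + PV² - TV²) / (2·PT·PV)
  ∠TPV = 74.06°

Step 15: From TP = 8.09, TV = 11, PV = 10, by the inverse law of cosines:
  cos(∠PTV) = (TP² + TV² - PV²) / (2·TP·TV)
  ∠PTV = 60.94°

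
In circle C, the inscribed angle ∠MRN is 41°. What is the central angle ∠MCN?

By the inscribed angle theorem, the central angle is twice the inscribed angle.
Central angle = 2 × 41° = 82°

82°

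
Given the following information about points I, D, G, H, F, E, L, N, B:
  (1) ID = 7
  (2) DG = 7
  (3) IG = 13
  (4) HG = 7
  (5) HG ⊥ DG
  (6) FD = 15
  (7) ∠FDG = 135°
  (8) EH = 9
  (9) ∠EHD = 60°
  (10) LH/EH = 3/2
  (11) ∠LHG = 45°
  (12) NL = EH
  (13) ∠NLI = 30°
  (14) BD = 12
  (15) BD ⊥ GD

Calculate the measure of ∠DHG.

Step 1: By the law of cosines on triangle HGD: HD² = 7² + 7² − 2·7·7·cos(90°) = 98, so HD = 7·√2.
Step 2: By the inverse law of cosines on triangle DHG: cos(∠DHG) = ((7·√2)² + 7² − 7²) / (2·7·√2·7) = 98/138.59 = 0.7071, so ∠DHG = 45°.

Therefore, the measure of angle ∠DHG = 45°.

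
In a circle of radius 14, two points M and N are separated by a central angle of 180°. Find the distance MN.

Drop a perpendicular from the center to the chord, bisecting both the chord and the central angle.
Each half-chord = r sin(θ/2) = 14 sin(90°).
The full chord = 2 × 14 × sin(90°) = 28.

28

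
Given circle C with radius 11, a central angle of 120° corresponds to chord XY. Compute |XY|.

Chord = 2(11) sin(60°) = 11*sqrt(3)

11*sqrt(3)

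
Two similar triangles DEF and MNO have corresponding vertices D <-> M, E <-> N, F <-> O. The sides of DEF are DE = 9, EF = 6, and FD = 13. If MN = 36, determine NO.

Since the triangles are similar, the ratio of corresponding sides is constant.
Scale factor k = MN / DE = 36 / 9 = 4
NO = k * EF = 4 * 6 = 24

24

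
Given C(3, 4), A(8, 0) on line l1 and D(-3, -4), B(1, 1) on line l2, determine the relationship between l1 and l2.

Slope of line 1: m1 = (0 - 4)/(8 - 3) = -4/5 = -4/5
Slope of line 2: m2 = (1 - -4)/(1 - -3) = 5/4 = 5/4
m1 * m2 = -1, so perpendicular.

Perpendicular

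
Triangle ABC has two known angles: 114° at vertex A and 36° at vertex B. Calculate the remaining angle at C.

The interior angles sum to 180°: angle C = 180 - 114 - 36 = 30°.
The triangle is obtuse (angles 114°, 36°, 30°).

30 degrees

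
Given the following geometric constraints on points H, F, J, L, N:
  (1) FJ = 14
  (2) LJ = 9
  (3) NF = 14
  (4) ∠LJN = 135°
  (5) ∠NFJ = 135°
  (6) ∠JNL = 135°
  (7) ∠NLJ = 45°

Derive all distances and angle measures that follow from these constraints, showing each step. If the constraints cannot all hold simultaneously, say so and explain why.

These constraints are not satisfiable: (4), (6) and (7) are the three interior angles of triangle LJN, which must sum to 180°, but 135° + 135° + 45° = 315°. No planar figure meets all of them, so nothing further can be derived.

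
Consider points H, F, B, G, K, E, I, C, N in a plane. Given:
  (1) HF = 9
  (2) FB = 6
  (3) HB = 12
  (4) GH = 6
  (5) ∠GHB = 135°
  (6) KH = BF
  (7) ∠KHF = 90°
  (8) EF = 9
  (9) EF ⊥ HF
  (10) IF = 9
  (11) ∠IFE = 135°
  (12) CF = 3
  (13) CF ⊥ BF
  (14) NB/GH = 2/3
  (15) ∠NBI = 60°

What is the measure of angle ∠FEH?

Step 1: By the law of cosines on triangle EFH: EH² = 9² + 9² − 2·9·9·cos(90°) = 162, so EH = 9·√2.
Step 2: By the inverse law of cosines on triangle FEH: cos(∠FEH) = (9² + (9·√2)² − 9²) / (2·9·9·√2) = 162/229.1 = 0.7071, so ∠FEH = 45°.

Therefore, the measure of angle ∠FEH = 45°.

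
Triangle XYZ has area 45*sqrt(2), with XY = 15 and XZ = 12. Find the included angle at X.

sin(C) = 2 * 45*sqrt(2) / (15 * 12) = sqrt(2)/2, so C = arcsin(sqrt(2)/2) = 45°.
Since sin(180° - C) = sin(C), the obtuse angle 135° gives the same area, so C = 45° or C = 135°.

45° or 135°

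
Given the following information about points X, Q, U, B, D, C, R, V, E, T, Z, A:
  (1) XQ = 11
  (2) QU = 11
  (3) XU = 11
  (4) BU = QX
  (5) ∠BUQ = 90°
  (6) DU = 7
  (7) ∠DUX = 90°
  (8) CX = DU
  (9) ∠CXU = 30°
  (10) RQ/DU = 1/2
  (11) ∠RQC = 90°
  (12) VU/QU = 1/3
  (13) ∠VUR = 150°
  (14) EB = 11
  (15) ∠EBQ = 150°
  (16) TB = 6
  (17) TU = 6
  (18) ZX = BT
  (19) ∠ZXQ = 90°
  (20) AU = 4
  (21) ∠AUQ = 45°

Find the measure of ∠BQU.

From the given relations: BU = QX = 11.
Step 1: By the law of cosines on triangle QUB: QB² = 11² + 11² − 2·11·11·cos(90°) = 242, so QB = 11·√2.
Step 2: By the inverse law of cosines on triangle BQU: cos(∠BQU) = ((11·√2)² + 11² − 11²) / (2·11·√2·11) = 242/342.24 = 0.7071, so ∠BQU = 45°.

Therefore, the measure of angle ∠BQU = 45°.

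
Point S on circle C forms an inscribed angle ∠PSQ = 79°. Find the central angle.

By the inscribed angle theorem, the central angle is twice the inscribed angle.
Central angle = 2 × 79° = 158°

158°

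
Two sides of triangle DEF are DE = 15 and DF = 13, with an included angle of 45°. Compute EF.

Law of cosines: EF^2 = 15^2 + 13^2 - 2(15)(13)cos(45°) = 394 - 195*sqrt(2), so EF = sqrt(394 - 195*sqrt(2)).

sqrt(394 - 195*sqrt(2))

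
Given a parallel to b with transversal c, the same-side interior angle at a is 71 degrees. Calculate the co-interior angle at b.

Co-interior angles (same-side interior) formed by parallel lines and a transversal are supplementary (sum to 180 degrees).
The given angle is 71 degrees.
The co-interior angle = 180 - 71 = 109 degrees.

109 degrees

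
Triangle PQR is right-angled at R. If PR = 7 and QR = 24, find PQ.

In a right triangle, the square of the hypotenuse equals the sum of the squares of the two legs.
The legs are 7 and 24, so the hypotenuse = sqrt(49 + 576) = sqrt(625) = 25.

25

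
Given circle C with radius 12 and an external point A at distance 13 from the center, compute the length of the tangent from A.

tangent = √(d² - r²) = √(13² - 12²) = √(169 - 144) = √25 = 5

5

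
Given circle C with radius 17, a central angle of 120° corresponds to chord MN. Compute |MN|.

Chord length = 2r sin(θ/2)
= 2 × 17 × sin(120°/2)
= 2 × 17 × sin(60°)
= 17*sqrt(3)

17*sqrt(3)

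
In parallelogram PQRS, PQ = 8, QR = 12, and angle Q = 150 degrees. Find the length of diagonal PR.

Using the law of cosines:
d^2 = 8^2 + 12^2 - 2(8)(12)cos(150 degrees)
d^2 = 64 + 144 - 192*-sqrt(3)/2
d^2 = 96*sqrt(3) + 208
d = 4*sqrt(6*sqrt(3) + 13)

4*sqrt(6*sqrt(3) + 13)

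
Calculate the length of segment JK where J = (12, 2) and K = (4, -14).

d = sqrt((4 - 12)^2 + (-14 - 2)^2)
d = sqrt(-8^2 + -16^2)
d = sqrt(64 + 256)
d = sqrt(320) = 8*sqrt(5)

8*sqrt(5)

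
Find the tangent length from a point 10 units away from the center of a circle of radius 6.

Let T be the point of tangency. Then QT ⊥ MT (radius ⊥ tangent).
In right triangle QTM: QM² = QT² + MT²
10² = 6² + MT²
MT² = 64, MT = 8

8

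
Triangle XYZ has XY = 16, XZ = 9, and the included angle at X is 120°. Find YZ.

When two sides and the included angle are known, the law of cosines gives the third side.
c^2 = a^2 + b^2 - 2ab cos(C) generalizes the Pythagorean theorem to non-right triangles.
Here: YZ^2 = 256 + 81 - 288*(-1/2) = 481
YZ = sqrt(481)

sqrt(481)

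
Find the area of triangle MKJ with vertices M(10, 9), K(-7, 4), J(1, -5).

Using the Shoelace formula for a triangle:
Area = (1/2)|x0(y1 - y2) + x1(y2 - y0) + x2(y0 - y1)|
Area = (1/2)|10(4 - -5) + -7(-5 - 9) + 1(9 - 4)|
Area = (1/2)|90 + 98 + 5|
Area = (1/2)|193|
Area = (1/2)(193)
Area = 193/2

193/2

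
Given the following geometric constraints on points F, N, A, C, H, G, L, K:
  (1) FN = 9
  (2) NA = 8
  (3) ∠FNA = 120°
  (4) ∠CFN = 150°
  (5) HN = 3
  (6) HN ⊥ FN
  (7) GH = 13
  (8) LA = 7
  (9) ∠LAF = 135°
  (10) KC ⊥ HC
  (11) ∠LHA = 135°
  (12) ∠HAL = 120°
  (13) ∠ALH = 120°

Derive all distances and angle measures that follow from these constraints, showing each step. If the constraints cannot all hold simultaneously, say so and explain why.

These constraints are not satisfiable: (11), (12) and (13) are the three interior angles of triangle LHA, which must sum to 180°, but 135° + 120° + 120° = 375°. No planar figure meets all of them, so nothing further can be derived.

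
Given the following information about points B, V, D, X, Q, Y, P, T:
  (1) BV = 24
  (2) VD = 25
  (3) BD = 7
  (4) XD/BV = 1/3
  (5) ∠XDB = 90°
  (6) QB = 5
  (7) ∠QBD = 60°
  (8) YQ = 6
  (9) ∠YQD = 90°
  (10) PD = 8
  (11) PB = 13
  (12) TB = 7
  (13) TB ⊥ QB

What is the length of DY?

Step 1: By the law of cosines on triangle DBQ: DQ² = 7² + 5² − 2·7·5·cos(60°) = 39, so DQ = √39.
Step 2: By the law of cosines on triangle DQY: DY² = √39² + 6² − 2·√39·6·cos(90°) = 75, so DY = 5·√3.

Therefore, the length of DY = 5·√3.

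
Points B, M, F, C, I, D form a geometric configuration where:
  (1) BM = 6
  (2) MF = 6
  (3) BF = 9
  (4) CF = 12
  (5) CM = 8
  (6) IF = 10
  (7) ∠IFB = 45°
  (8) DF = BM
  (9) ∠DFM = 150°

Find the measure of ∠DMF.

From the given relations: DF = BM = 6.
Step 1: By the law of cosines on triangle MFD: MD² = 6² + 6² − 2·6·6·cos(150°) = 134.35, so MD ≈ 11.59.
Step 2: By the inverse law of cosines on triangle DMF: cos(∠DMF) = (11.59² + 6² − 6²) / (2·11.59·6) = 134.35/139.09 = 0.9659, so ∠DMF = 15°.

Therefore, the measure of angle ∠DMF = 15°.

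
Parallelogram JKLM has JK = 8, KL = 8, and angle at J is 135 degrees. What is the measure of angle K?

Opposite sides of a parallelogram are parallel, so consecutive angles form co-interior angles on a transversal.
Co-interior angles sum to 180°, giving angle K = 180 - 135 = 45 degrees.

45 degrees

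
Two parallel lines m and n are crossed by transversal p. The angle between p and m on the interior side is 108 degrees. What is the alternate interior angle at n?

Alternate interior angles formed by parallel lines and a transversal are equal.
The given angle is 108 degrees.
The alternate interior angle = 108 degrees.

108 degrees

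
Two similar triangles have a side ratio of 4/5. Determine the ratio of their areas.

The ratio of areas of similar triangles equals the square of the side ratio.
Side ratio = 4:5
Area ratio = (4/5)^2 = 16/25 = 16:25

16:25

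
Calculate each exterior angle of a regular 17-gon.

Each exterior angle of a regular n-gon is 360 / n.
For n = 17: 360 / 17 = 360/17 degrees.

360/17 degrees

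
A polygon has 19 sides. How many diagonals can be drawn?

Each of the 19 vertices connects to 16 non-adjacent vertices via diagonals.
Total connections = 19 × 16 = 304, but each diagonal is counted twice.
Number of diagonals = 304 / 2 = 152.

152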